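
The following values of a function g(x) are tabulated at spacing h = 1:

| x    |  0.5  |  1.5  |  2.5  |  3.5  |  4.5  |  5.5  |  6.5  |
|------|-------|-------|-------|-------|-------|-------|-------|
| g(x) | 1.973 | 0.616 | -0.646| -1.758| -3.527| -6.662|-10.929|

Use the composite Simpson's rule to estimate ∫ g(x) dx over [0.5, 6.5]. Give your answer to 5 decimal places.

h = 1, n = 6.
(h/3)·[y₀ + 4y₁ + 2y₂ + 4y₃ + 2y₄ + 4y₅ + y₆] = 0.333333·(-48.518) = -16.17267.

-16.17267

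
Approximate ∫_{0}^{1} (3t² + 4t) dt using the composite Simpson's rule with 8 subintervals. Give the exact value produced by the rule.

h = (1 − 0)/8 = 0.125.
Nodes t₀,…,t₈ = 0, 0.125, 0.25, 0.375, 0.5, 0.625, 0.75, 0.875, 1.
f(t) = 3t² + 4t: f₀=0, f₁=0.546875, f₂=1.1875, f₃=1.921875, f₄=2.75, f₅=3.671875, f₆=4.6875, f₇=5.796875, f₈=7.
(h/3)·[f₀ + 4f₁ + 2f₂ + 4f₃ + 2f₄ + 4f₅ + 2f₆ + 4f₇ + f₈] = 0.041667·(72) = 3.

3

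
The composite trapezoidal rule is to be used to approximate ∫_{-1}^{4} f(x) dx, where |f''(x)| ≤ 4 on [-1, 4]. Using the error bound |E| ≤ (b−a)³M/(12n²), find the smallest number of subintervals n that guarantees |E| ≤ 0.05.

Need 500/(12n²) ≤ 0.05.
n² ≥ 500/(12·0.05) = 833.333 ⇒ n ≥ 28.8675, so the smallest n is 29.

29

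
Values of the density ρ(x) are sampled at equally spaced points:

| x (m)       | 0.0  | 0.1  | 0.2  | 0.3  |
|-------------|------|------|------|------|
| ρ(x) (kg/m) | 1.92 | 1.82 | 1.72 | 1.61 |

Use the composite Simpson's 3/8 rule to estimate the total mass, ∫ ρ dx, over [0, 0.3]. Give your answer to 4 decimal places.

h = 0.1, n = 3.
(3h/8)·[y₀ + 3y₁ + 3y₂ + y₃] = 0.0375·(14.15) = 0.5306.

0.5306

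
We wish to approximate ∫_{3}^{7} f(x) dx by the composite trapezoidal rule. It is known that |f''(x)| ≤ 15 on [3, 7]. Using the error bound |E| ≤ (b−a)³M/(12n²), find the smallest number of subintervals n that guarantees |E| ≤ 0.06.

37

Need 960/(12n²) ≤ 0.06.
n² ≥ 960/(12·0.06) = 1333.33 ⇒ n ≥ 36.5148, so the smallest n is 37.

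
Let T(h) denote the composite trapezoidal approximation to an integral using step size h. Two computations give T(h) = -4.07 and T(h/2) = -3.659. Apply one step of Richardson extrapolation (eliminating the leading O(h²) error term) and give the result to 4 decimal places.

R = (4·T(h/2) − T(h)) / 3 = (4·(-3.659) − (-4.07))/3 = (-10.566)/3 = -3.5220.

-3.5220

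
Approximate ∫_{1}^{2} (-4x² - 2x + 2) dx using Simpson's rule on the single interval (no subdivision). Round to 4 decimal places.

-10.3333

S = (b−a)/6 · [f(1) + 4f(1.5) + f(2)] = 0.166667·[(-4) + 4·(-10) + (-18)] = -10.3333.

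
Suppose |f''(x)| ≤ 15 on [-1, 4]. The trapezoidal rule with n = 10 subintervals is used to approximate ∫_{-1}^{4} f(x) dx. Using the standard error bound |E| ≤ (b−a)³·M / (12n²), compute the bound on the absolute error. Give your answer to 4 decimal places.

|E| ≤ (5)³·15 / (12·10²) = 1875/1200 = 1.5625.

1.5625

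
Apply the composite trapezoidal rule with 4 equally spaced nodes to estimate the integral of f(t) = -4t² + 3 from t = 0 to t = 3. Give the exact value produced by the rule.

h = (3 − 0)/3 = 1.
Nodes t₀,…,t₃ = 0, 1, 2, 3.
f(t) = -4t² + 3: f₀=3, f₁=-1, f₂=-13, f₃=-33.
(h/2)·[f₀ + 2f₁ + 2f₂ + f₃] = 0.5·(-58) = -29.

-29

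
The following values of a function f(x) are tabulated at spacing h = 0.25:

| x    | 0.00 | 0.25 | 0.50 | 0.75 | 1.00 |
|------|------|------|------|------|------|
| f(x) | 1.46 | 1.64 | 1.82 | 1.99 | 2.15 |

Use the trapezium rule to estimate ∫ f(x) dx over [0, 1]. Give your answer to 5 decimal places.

h = 0.25, n = 4.
(h/2)·[y₀ + 2y₁ + 2y₂ + 2y₃ + y₄] = 0.125·(14.51) = 1.81375.

1.81375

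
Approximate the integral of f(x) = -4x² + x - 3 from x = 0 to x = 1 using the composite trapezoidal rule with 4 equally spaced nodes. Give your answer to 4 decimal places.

h = (1 − 0)/3 = 0.333333.
Nodes x₀,…,x₃ = 0, 0.333333, 0.666667, 1.
f(x) = -4x² + x - 3: f₀=-3, f₁=-3.111111, f₂=-4.111111, f₃=-6.
(h/2)·[f₀ + 2f₁ + 2f₂ + f₃] = 0.166667·(-23.444444) = -3.9074.

-3.9074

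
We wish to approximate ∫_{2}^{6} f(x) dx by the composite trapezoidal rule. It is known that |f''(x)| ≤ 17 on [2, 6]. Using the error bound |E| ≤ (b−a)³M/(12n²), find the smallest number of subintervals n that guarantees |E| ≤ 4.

Need 1088/(12n²) ≤ 4.
n² ≥ 1088/(12·4) = 22.6667 ⇒ n ≥ 4.7610, so the smallest n is 5.

5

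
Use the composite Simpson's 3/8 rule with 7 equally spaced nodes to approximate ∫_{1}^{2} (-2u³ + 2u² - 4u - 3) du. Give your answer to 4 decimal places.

h = (2 − 1)/6 = 0.166667.
Nodes u₀,…,u₆ = 1, 1.166667, 1.333333, 1.5, 1.666667, 1.833333, 2.
f(u) = -2u³ + 2u² - 4u - 3: f₀=-7, f₁=-8.120370, f₂=-9.518519, f₃=-11.25, f₄=-13.370370, f₅=-15.935185, f₆=-19.
(3h/8)·[f₀ + 3f₁ + 3f₂ + 2f₃ + 3f₄ + 3f₅ + f₆] = 0.0625·(-189.333333) = -11.8333.

-11.8333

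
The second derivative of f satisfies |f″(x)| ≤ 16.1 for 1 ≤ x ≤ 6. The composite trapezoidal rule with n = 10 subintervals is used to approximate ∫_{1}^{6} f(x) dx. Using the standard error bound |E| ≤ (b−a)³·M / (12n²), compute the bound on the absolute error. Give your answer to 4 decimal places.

|E| ≤ (5)³·16.1 / (12·10²) = 2012.5/1200 = 1.6771.

1.6771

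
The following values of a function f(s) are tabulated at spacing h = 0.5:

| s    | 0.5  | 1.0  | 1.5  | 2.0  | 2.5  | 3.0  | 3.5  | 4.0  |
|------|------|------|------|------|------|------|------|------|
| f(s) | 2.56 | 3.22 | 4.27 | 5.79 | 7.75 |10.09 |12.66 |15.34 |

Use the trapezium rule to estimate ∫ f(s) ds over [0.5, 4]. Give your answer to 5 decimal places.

26.36500

h = 0.5, n = 7.
(h/2)·[y₀ + 2y₁ + 2y₂ + 2y₃ + 2y₄ + 2y₅ + 2y₆ + y₇] = 0.25·(105.46) = 26.36500.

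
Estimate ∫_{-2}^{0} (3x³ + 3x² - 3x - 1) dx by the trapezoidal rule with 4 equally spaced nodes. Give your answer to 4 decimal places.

-0.8889

h = (0 − (-2))/3 = 0.666667.
Nodes x₀,…,x₃ = -2, -1.333333, -0.666667, 0.
f(x) = 3x³ + 3x² - 3x - 1: f₀=-7, f₁=1.222222, f₂=1.444444, f₃=-1.
(h/2)·[f₀ + 2f₁ + 2f₂ + f₃] = 0.333333·(-2.666667) = -0.8889.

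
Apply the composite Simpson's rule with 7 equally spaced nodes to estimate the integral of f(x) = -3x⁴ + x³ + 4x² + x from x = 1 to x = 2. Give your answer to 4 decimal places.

-4.0170

h = (2 − 1)/6 = 0.166667.
Nodes x₀,…,x₆ = 1, 1.166667, 1.333333, 1.5, 1.666667, 1.833333, 2.
f(x) = -3x⁴ + x³ + 4x² + x: f₀=3, f₁=2.641204, f₂=1.333333, f₃=-1.3125, f₄=-5.740741, f₅=-12.451389, f₆=-22.
(h/3)·[f₀ + 4f₁ + 2f₂ + 4f₃ + 2f₄ + 4f₅ + f₆] = 0.055556·(-72.305556) = -4.0170.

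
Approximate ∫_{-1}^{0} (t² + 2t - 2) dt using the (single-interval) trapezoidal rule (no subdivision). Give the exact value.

-2.5

T = (b−a)/2 · [f(-1) + f(0)] = 0.5·[(-3) + (-2)] = -2.5.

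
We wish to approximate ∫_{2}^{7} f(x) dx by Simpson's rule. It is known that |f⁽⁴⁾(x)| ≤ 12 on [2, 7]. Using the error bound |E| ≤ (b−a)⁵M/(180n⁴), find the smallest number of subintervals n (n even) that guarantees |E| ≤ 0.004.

Need 37500/(180n⁴) ≤ 0.004.
n⁴ ≥ 37500/(180·0.004) = 52083.3 ⇒ n ≥ 15.1069, so the smallest even n is 16. (n must be even for Simpson's rule.)

16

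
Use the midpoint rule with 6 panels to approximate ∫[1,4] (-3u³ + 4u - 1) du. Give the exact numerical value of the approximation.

h = (4 − 1)/6 = 0.5.
Midpoints m₁,…,m₆ = 1.25, 1.75, 2.25, 2.75, 3.25, 3.75.
f(m₁)=-1.859375, f(m₂)=-10.078125, f(m₃)=-26.171875, f(m₄)=-52.390625, f(m₅)=-90.984375, f(m₆)=-144.203125.
h·[f(m₁) + f(m₂) + f(m₃) + f(m₄) + f(m₅) + f(m₆)] = 0.5·(-325.6875) = -162.84375.

-162.84375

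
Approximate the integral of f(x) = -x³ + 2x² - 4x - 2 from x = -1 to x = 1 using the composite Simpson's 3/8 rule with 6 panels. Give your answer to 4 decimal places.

h = (1 − (-1))/6 = 0.333333.
Nodes x₀,…,x₆ = -1, -0.666667, -0.333333, 0, 0.333333, 0.666667, 1.
f(x) = -x³ + 2x² - 4x - 2: f₀=5, f₁=1.851852, f₂=-0.407407, f₃=-2, f₄=-3.148148, f₅=-4.074074, f₆=-5.
(3h/8)·[f₀ + 3f₁ + 3f₂ + 2f₃ + 3f₄ + 3f₅ + f₆] = 0.125·(-21.333333) = -2.6667.

-2.6667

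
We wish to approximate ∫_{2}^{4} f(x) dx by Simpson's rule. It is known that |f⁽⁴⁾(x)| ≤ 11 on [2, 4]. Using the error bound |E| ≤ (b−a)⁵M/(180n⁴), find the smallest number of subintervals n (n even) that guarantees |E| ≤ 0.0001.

Need 352/(180n⁴) ≤ 0.0001.
n⁴ ≥ 352/(180·0.0001) = 19555.6 ⇒ n ≥ 11.8254, so the smallest even n is 12. (n must be even for Simpson's rule.)

12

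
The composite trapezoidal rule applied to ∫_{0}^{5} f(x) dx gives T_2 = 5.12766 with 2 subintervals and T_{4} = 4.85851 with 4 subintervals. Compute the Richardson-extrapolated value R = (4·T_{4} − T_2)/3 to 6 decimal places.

4.768793

R = (4·T_{4} − T_2) / 3 = (4·4.85851 − 5.12766)/3 = (14.30638)/3 = 4.768793.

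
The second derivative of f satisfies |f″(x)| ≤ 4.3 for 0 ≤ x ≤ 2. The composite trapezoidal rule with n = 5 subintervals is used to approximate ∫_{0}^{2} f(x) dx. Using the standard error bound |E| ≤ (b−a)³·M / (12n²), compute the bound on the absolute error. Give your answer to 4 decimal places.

0.1147

|E| ≤ (2)³·4.3 / (12·5²) = 34.4/300 = 0.1147.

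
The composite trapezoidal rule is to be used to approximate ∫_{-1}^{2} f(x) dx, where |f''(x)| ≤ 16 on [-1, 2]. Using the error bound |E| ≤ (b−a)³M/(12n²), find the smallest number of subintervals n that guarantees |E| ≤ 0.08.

Need 432/(12n²) ≤ 0.08.
n² ≥ 432/(12·0.08) = 450 ⇒ n ≥ 21.2132, so the smallest n is 22.

22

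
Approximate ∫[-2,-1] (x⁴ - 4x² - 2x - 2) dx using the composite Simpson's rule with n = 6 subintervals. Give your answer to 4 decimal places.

h = (-1 − (-2))/6 = 0.166667.
Nodes x₀,…,x₆ = -2, -1.833333, -1.666667, -1.5, -1.333333, -1.166667, -1.
f(x) = x⁴ - 4x² - 2x - 2: f₀=2, f₁=-0.480710, f₂=-2.061728, f₃=-2.9375, f₄=-3.283951, f₅=-3.258488, f₆=-3.
(h/3)·[f₀ + 4f₁ + 2f₂ + 4f₃ + 2f₄ + 4f₅ + f₆] = 0.055556·(-38.398148) = -2.1332.

-2.1332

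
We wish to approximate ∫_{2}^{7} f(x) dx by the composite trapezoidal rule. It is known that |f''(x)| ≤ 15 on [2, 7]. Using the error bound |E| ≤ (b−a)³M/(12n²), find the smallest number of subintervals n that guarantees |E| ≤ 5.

6

Need 1875/(12n²) ≤ 5.
n² ≥ 1875/(12·5) = 31.25 ⇒ n ≥ 5.5902, so the smallest n is 6.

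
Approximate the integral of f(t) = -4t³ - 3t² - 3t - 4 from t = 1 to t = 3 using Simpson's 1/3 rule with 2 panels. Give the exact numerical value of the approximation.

-126

h = (3 − 1)/2 = 1.
Nodes t₀,…,t₂ = 1, 2, 3.
f(t) = -4t³ - 3t² - 3t - 4: f₀=-14, f₁=-54, f₂=-148.
(h/3)·[f₀ + 4f₁ + f₂] = 0.333333·(-378) = -126.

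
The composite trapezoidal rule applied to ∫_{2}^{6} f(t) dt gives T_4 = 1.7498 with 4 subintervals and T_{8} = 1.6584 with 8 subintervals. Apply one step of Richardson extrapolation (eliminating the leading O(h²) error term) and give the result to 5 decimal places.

R = (4·T_{8} − T_4) / 3 = (4·1.6584 − 1.7498)/3 = (4.8838)/3 = 1.62793.

1.62793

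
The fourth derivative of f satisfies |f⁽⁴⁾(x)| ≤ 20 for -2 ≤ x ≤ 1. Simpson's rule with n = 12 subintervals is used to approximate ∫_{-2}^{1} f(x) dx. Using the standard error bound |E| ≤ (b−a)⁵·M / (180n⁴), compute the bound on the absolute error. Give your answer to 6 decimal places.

0.001302

|E| ≤ (3)⁵·20 / (180·12⁴) = 4860/3732480 = 0.001302.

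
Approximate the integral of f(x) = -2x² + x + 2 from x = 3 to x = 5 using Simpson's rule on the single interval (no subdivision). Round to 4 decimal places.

-53.3333

S = (b−a)/6 · [f(3) + 4f(4) + f(5)] = 0.333333·[(-13) + 4·(-26) + (-43)] = -53.3333.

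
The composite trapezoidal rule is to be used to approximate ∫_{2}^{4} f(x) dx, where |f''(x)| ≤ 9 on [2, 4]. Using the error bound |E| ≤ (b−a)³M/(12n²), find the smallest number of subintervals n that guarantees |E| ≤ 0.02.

Need 72/(12n²) ≤ 0.02.
n² ≥ 72/(12·0.02) = 300 ⇒ n ≥ 17.3205, so the smallest n is 18.

18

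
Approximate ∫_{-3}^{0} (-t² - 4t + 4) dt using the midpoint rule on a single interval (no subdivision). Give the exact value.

23.25

M = (b−a)·f(-1.5) = 3·(7.75) = 23.25.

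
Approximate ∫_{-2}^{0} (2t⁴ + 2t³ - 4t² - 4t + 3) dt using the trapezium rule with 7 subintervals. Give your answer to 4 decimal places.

h = (0 − (-2))/7 = 0.285714.
Nodes t₀,…,t₇ = -2, -1.714286, -1.428571, -1.142857, -0.857143, -0.571429, -0.285714, 0.
f(t) = 2t⁴ + 2t³ - 4t² - 4t + 3: f₀=11, f₁=5.299042, f₂=3.049979, f₃=2.773428, f₄=3.309871, f₅=3.819658, f₆=3.783007, f₇=3.
(h/2)·[f₀ + 2f₁ + 2f₂ + 2f₃ + 2f₄ + 2f₅ + 2f₆ + f₇] = 0.142857·(58.069971) = 8.2957.

8.2957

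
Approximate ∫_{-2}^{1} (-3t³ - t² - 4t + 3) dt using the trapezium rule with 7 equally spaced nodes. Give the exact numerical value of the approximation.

h = (1 − (-2))/6 = 0.5.
Nodes t₀,…,t₆ = -2, -1.5, -1, -0.5, 0, 0.5, 1.
f(t) = -3t³ - t² - 4t + 3: f₀=31, f₁=16.875, f₂=9, f₃=5.125, f₄=3, f₅=0.375, f₆=-5.
(h/2)·[f₀ + 2f₁ + 2f₂ + 2f₃ + 2f₄ + 2f₅ + f₆] = 0.25·(94.75) = 23.6875.

23.6875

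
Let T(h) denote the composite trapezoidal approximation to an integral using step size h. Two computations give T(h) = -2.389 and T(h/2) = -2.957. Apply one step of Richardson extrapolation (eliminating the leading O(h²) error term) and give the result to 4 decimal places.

R = (4·T(h/2) − T(h)) / 3 = (4·(-2.957) − (-2.389))/3 = (-9.439)/3 = -3.1463.

-3.1463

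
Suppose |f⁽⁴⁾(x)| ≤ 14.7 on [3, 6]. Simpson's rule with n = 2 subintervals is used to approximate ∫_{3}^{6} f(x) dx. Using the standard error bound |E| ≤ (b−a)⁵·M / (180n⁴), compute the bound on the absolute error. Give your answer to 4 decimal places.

|E| ≤ (3)⁵·14.7 / (180·2⁴) = 3572.1/2880 = 1.2403.

1.2403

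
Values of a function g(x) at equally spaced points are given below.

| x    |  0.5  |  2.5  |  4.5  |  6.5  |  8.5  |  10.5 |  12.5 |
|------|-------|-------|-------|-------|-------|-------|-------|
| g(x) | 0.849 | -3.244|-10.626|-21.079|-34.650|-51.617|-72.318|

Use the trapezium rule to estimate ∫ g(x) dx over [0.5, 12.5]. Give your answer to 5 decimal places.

-313.90100

h = 2, n = 6.
(h/2)·[y₀ + 2y₁ + 2y₂ + 2y₃ + 2y₄ + 2y₅ + y₆] = 1·(-313.901) = -313.90100.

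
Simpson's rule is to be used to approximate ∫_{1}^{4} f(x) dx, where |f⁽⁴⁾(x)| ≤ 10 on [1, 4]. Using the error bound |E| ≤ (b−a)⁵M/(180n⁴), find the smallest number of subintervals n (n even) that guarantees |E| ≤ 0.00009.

20

Need 2430/(180n⁴) ≤ 0.00009.
n⁴ ≥ 2430/(180·0.00009) = 150000 ⇒ n ≥ 19.6799, so the smallest even n is 20. (n must be even for Simpson's rule.)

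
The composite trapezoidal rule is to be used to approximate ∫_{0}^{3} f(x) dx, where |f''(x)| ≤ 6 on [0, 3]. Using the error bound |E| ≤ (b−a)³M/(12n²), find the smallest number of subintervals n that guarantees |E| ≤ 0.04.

19

Need 162/(12n²) ≤ 0.04.
n² ≥ 162/(12·0.04) = 337.5 ⇒ n ≥ 18.3712, so the smallest n is 19.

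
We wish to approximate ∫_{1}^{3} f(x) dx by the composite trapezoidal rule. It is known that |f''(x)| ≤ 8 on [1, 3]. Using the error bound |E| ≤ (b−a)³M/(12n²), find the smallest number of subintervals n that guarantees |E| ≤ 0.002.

52

Need 64/(12n²) ≤ 0.002.
n² ≥ 64/(12·0.002) = 2666.67 ⇒ n ≥ 51.6398, so the smallest n is 52.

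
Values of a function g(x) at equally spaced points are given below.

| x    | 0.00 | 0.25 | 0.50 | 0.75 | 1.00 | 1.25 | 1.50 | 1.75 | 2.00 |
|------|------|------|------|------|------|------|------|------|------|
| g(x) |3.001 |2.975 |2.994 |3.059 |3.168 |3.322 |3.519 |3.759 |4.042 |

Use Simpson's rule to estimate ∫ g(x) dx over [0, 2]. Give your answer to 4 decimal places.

h = 0.25, n = 8.
(h/3)·[y₀ + 4y₁ + 2y₂ + 4y₃ + 2y₄ + 4y₅ + 2y₆ + 4y₇ + y₈] = 0.083333·(78.865) = 6.5721.

6.5721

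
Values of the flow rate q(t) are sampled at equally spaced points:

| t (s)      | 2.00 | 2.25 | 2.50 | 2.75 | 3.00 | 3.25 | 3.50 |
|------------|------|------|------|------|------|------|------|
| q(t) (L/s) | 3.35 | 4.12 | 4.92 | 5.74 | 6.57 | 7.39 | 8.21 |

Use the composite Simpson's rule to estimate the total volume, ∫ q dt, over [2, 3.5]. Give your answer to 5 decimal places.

8.62833

h = 0.25, n = 6.
(h/3)·[y₀ + 4y₁ + 2y₂ + 4y₃ + 2y₄ + 4y₅ + y₆] = 0.083333·(103.54) = 8.62833.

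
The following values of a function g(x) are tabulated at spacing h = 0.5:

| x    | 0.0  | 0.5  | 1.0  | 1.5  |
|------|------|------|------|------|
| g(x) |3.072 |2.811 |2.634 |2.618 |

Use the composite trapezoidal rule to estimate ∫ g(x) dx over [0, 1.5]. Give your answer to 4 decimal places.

4.1450

h = 0.5, n = 3.
(h/2)·[y₀ + 2y₁ + 2y₂ + y₃] = 0.25·(16.580) = 4.1450.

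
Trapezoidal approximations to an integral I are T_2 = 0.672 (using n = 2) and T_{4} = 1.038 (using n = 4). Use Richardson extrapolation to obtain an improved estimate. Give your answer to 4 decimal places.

1.1600

R = (4·T_{4} − T_2) / 3 = (4·1.038 − 0.672)/3 = (3.480)/3 = 1.1600.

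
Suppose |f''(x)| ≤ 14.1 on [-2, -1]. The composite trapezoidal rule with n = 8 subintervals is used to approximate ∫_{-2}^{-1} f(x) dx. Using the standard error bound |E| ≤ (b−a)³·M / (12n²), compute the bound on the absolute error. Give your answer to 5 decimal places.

0.01836

|E| ≤ (1)³·14.1 / (12·8²) = 14.1/768 = 0.01836.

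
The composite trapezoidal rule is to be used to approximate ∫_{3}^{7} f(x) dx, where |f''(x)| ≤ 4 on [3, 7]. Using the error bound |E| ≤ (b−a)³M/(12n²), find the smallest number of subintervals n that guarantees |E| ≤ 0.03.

27

Need 256/(12n²) ≤ 0.03.
n² ≥ 256/(12·0.03) = 711.111 ⇒ n ≥ 26.6667, so the smallest n is 27.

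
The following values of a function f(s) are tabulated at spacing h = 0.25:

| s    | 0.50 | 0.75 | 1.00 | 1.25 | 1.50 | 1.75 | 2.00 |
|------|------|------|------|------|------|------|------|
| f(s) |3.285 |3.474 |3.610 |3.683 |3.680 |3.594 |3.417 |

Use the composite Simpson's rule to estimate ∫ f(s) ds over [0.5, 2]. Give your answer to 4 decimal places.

h = 0.25, n = 6.
(h/3)·[y₀ + 4y₁ + 2y₂ + 4y₃ + 2y₄ + 4y₅ + y₆] = 0.083333·(64.286) = 5.3572.

5.3572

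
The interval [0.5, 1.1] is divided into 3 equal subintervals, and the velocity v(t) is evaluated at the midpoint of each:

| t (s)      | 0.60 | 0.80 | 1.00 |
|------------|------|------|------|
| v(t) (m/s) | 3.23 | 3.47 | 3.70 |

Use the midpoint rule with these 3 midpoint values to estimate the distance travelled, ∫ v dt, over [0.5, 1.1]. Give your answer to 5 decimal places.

2.08000

h = 0.2, n = 3.
h·[y(m₁) + y(m₂) + y(m₃)] = 0.2·(10.40) = 2.08000.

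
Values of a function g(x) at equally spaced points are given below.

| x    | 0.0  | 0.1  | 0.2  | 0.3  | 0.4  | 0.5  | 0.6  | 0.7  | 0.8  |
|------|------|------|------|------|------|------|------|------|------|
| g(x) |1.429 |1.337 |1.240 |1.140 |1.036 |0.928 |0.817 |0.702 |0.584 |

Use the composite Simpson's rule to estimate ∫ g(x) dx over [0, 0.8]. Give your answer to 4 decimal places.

0.8209

h = 0.1, n = 8.
(h/3)·[y₀ + 4y₁ + 2y₂ + 4y₃ + 2y₄ + 4y₅ + 2y₆ + 4y₇ + y₈] = 0.033333·(24.627) = 0.8209.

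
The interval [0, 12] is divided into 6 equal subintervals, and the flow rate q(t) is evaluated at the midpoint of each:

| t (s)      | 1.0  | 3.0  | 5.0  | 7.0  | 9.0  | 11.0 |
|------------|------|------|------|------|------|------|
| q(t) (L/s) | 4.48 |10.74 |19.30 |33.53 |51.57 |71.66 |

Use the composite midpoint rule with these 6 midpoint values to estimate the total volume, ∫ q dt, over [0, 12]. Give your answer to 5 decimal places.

382.56000

h = 2, n = 6.
h·[y(m₁) + y(m₂) + y(m₃) + y(m₄) + y(m₅) + y(m₆)] = 2·(191.28) = 382.56000.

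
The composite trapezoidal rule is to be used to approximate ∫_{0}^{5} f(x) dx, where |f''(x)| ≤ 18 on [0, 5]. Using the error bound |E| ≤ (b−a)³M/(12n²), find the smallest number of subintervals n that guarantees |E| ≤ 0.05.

62

Need 2250/(12n²) ≤ 0.05.
n² ≥ 2250/(12·0.05) = 3750 ⇒ n ≥ 61.2372, so the smallest n is 62.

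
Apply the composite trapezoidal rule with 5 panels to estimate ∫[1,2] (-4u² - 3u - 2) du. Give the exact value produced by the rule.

-15.86

h = (2 − 1)/5 = 0.2.
Nodes u₀,…,u₅ = 1, 1.2, 1.4, 1.6, 1.8, 2.
f(u) = -4u² - 3u - 2: f₀=-9, f₁=-11.36, f₂=-14.04, f₃=-17.04, f₄=-20.36, f₅=-24.
(h/2)·[f₀ + 2f₁ + 2f₂ + 2f₃ + 2f₄ + f₅] = 0.1·(-158.6) = -15.86.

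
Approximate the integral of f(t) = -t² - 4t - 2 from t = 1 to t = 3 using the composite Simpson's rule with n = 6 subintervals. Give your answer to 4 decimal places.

-28.6667

h = (3 − 1)/6 = 0.333333.
Nodes t₀,…,t₆ = 1, 1.333333, 1.666667, 2, 2.333333, 2.666667, 3.
f(t) = -t² - 4t - 2: f₀=-7, f₁=-9.111111, f₂=-11.444444, f₃=-14, f₄=-16.777778, f₅=-19.777778, f₆=-23.
(h/3)·[f₀ + 4f₁ + 2f₂ + 4f₃ + 2f₄ + 4f₅ + f₆] = 0.111111·(-258) = -28.6667.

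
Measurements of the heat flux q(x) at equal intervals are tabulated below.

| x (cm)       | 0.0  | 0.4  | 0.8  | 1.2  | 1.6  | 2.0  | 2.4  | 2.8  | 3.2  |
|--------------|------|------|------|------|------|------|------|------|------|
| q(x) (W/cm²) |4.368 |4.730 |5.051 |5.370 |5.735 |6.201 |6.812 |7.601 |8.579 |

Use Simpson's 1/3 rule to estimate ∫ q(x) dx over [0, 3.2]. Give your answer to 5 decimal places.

h = 0.4, n = 8.
(h/3)·[y₀ + 4y₁ + 2y₂ + 4y₃ + 2y₄ + 4y₅ + 2y₆ + 4y₇ + y₈] = 0.133333·(143.751) = 19.16680.

19.16680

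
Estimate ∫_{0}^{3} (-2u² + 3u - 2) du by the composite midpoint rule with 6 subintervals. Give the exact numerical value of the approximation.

h = (3 − 0)/6 = 0.5.
Midpoints m₁,…,m₆ = 0.25, 0.75, 1.25, 1.75, 2.25, 2.75.
f(m₁)=-1.375, f(m₂)=-0.875, f(m₃)=-1.375, f(m₄)=-2.875, f(m₅)=-5.375, f(m₆)=-8.875.
h·[f(m₁) + f(m₂) + f(m₃) + f(m₄) + f(m₅) + f(m₆)] = 0.5·(-20.75) = -10.375.

-10.375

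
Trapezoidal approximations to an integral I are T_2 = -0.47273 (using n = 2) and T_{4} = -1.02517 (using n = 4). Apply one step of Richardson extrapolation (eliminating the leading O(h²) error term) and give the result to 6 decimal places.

R = (4·T_{4} − T_2) / 3 = (4·(-1.02517) − (-0.47273))/3 = (-3.62795)/3 = -1.209317.

-1.209317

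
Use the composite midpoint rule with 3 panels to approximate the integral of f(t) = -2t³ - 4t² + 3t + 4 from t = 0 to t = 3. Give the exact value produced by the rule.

h = (3 − 0)/3 = 1.
Midpoints m₁,…,m₃ = 0.5, 1.5, 2.5.
f(m₁)=4.25, f(m₂)=-7.25, f(m₃)=-44.75.
h·[f(m₁) + f(m₂) + f(m₃)] = 1·(-47.75) = -47.75.

-47.75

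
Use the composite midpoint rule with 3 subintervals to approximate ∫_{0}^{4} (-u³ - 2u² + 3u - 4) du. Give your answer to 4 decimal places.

h = (4 − 0)/3 = 1.333333.
Midpoints m₁,…,m₃ = 0.666667, 2, 3.333333.
f(m₁)=-3.185185, f(m₂)=-14, f(m₃)=-53.259259.
h·[f(m₁) + f(m₂) + f(m₃)] = 1.333333·(-70.444444) = -93.9259.

-93.9259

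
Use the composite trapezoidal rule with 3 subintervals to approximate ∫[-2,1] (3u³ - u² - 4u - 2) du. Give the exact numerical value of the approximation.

h = (1 − (-2))/3 = 1.
Nodes u₀,…,u₃ = -2, -1, 0, 1.
f(u) = 3u³ - u² - 4u - 2: f₀=-22, f₁=-2, f₂=-2, f₃=-4.
(h/2)·[f₀ + 2f₁ + 2f₂ + f₃] = 0.5·(-34) = -17.

-17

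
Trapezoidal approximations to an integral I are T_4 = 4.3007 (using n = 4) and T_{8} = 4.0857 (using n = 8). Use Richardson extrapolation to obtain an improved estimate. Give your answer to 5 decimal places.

R = (4·T_{8} − T_4) / 3 = (4·4.0857 − 4.3007)/3 = (12.0421)/3 = 4.01403.

4.01403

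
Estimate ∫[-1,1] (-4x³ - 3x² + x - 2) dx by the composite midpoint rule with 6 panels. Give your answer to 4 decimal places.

-5.9444

h = (1 − (-1))/6 = 0.333333.
Midpoints m₁,…,m₆ = -0.833333, -0.5, -0.166667, 0.166667, 0.5, 0.833333.
f(m₁)=-2.601852, f(m₂)=-2.75, f(m₃)=-2.231481, f(m₄)=-1.935185, f(m₅)=-2.75, f(m₆)=-5.564815.
h·[f(m₁) + f(m₂) + f(m₃) + f(m₄) + f(m₅) + f(m₆)] = 0.333333·(-17.833333) = -5.9444.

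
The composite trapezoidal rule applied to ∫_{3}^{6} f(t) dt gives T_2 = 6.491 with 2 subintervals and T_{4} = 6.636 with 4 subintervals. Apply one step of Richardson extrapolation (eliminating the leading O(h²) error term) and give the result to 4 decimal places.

R = (4·T_{4} − T_2) / 3 = (4·6.636 − 6.491)/3 = (20.053)/3 = 6.6843.

6.6843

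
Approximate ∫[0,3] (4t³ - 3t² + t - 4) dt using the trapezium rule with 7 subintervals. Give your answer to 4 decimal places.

47.8776

h = (3 − 0)/7 = 0.428571.
Nodes t₀,…,t₇ = 0, 0.428571, 0.857143, 1.285714, 1.714286, 2.142857, 2.571429, 3.
f(t) = 4t³ - 3t² + t - 4: f₀=-4, f₁=-3.807580, f₂=-2.827988, f₃=0.827988, f₄=9.049563, f₅=23.725948, f₆=46.746356, f₇=80.
(h/2)·[f₀ + 2f₁ + 2f₂ + 2f₃ + 2f₄ + 2f₅ + 2f₆ + f₇] = 0.214286·(223.428571) = 47.8776.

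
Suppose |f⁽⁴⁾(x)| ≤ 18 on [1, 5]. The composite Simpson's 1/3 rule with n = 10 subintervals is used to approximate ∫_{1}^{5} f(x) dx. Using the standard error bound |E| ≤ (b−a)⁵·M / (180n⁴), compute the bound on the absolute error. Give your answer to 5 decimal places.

0.01024

|E| ≤ (4)⁵·18 / (180·10⁴) = 18432/1800000 = 0.01024.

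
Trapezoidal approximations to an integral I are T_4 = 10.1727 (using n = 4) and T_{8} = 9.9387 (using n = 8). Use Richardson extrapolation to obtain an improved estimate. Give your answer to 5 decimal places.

R = (4·T_{8} − T_4) / 3 = (4·9.9387 − 10.1727)/3 = (29.5821)/3 = 9.86070.

9.86070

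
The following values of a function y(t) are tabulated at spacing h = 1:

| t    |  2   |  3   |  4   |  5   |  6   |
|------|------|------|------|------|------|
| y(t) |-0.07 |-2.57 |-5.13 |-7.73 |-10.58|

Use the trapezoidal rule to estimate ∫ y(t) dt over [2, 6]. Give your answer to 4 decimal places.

h = 1, n = 4.
(h/2)·[y₀ + 2y₁ + 2y₂ + 2y₃ + y₄] = 0.5·(-41.51) = -20.7550.

-20.7550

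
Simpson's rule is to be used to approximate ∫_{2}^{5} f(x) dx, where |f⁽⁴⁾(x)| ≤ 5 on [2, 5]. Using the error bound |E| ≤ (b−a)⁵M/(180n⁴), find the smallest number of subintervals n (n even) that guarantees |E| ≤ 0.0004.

12

Need 1215/(180n⁴) ≤ 0.0004.
n⁴ ≥ 1215/(180·0.0004) = 16875 ⇒ n ≥ 11.3975, so the smallest even n is 12. (n must be even for Simpson's rule.)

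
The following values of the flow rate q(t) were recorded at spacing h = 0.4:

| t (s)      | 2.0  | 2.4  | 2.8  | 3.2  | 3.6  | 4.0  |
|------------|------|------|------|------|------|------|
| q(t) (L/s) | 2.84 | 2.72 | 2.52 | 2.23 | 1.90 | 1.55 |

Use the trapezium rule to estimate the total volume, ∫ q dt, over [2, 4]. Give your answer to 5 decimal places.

4.62600

h = 0.4, n = 5.
(h/2)·[y₀ + 2y₁ + 2y₂ + 2y₃ + 2y₄ + y₅] = 0.2·(23.13) = 4.62600.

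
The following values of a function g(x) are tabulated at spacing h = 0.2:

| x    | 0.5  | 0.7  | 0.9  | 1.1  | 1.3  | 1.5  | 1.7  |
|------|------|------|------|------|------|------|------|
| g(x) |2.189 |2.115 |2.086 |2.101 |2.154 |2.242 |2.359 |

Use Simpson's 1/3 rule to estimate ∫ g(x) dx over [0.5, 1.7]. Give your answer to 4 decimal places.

2.5907

h = 0.2, n = 6.
(h/3)·[y₀ + 4y₁ + 2y₂ + 4y₃ + 2y₄ + 4y₅ + y₆] = 0.066667·(38.860) = 2.5907.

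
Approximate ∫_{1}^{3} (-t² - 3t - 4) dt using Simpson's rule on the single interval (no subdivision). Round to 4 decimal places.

-28.6667

S = (b−a)/6 · [f(1) + 4f(2) + f(3)] = 0.333333·[(-8) + 4·(-14) + (-22)] = -28.6667.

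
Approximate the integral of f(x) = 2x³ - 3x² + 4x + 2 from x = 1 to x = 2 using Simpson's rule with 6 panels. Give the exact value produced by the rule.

8.5

h = (2 − 1)/6 = 0.166667.
Nodes x₀,…,x₆ = 1, 1.166667, 1.333333, 1.5, 1.666667, 1.833333, 2.
f(x) = 2x³ - 3x² + 4x + 2: f₀=5, f₁=5.759259, f₂=6.740741, f₃=8, f₄=9.592593, f₅=11.574074, f₆=14.
(h/3)·[f₀ + 4f₁ + 2f₂ + 4f₃ + 2f₄ + 4f₅ + f₆] = 0.055556·(153) = 8.5.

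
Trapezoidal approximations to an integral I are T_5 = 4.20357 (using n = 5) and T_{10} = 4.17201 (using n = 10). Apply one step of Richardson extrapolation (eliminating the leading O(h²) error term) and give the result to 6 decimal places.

4.161490

R = (4·T_{10} − T_5) / 3 = (4·4.17201 − 4.20357)/3 = (12.48447)/3 = 4.161490.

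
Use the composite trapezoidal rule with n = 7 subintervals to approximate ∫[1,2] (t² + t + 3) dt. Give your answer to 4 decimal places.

6.8367

h = (2 − 1)/7 = 0.142857.
Nodes t₀,…,t₇ = 1, 1.142857, 1.285714, 1.428571, 1.571429, 1.714286, 1.857143, 2.
f(t) = t² + t + 3: f₀=5, f₁=5.448980, f₂=5.938776, f₃=6.469388, f₄=7.040816, f₅=7.653061, f₆=8.306122, f₇=9.
(h/2)·[f₀ + 2f₁ + 2f₂ + 2f₃ + 2f₄ + 2f₅ + 2f₆ + f₇] = 0.071429·(95.714286) = 6.8367.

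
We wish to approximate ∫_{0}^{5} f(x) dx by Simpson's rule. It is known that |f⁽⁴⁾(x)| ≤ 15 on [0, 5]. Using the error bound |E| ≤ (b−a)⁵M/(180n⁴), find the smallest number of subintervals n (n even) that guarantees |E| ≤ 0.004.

Need 46875/(180n⁴) ≤ 0.004.
n⁴ ≥ 46875/(180·0.004) = 65104.2 ⇒ n ≥ 15.9736, so the smallest even n is 16. (n must be even for Simpson's rule.)

16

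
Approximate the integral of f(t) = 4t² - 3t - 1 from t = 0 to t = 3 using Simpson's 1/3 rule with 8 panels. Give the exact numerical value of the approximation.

19.5

h = (3 − 0)/8 = 0.375.
Nodes t₀,…,t₈ = 0, 0.375, 0.75, 1.125, 1.5, 1.875, 2.25, 2.625, 3.
f(t) = 4t² - 3t - 1: f₀=-1, f₁=-1.5625, f₂=-1, f₃=0.6875, f₄=3.5, f₅=7.4375, f₆=12.5, f₇=18.6875, f₈=26.
(h/3)·[f₀ + 4f₁ + 2f₂ + 4f₃ + 2f₄ + 4f₅ + 2f₆ + 4f₇ + f₈] = 0.125·(156) = 19.5.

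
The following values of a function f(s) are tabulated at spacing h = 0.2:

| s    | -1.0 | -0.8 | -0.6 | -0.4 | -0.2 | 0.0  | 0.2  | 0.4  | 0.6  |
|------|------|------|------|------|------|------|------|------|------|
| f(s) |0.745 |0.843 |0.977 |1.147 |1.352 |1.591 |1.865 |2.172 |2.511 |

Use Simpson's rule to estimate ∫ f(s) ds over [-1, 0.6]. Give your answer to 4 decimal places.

h = 0.2, n = 8.
(h/3)·[y₀ + 4y₁ + 2y₂ + 4y₃ + 2y₄ + 4y₅ + 2y₆ + 4y₇ + y₈] = 0.066667·(34.656) = 2.3104.

2.3104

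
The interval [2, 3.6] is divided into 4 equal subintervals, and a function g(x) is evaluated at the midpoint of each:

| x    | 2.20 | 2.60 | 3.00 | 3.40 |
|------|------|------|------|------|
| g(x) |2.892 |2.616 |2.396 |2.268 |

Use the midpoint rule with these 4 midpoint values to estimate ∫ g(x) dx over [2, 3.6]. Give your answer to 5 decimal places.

h = 0.4, n = 4.
h·[y(m₁) + y(m₂) + y(m₃) + y(m₄)] = 0.4·(10.172) = 4.06880.

4.06880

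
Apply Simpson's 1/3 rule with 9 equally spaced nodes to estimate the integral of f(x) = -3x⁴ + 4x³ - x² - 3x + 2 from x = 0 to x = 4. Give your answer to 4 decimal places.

-395.8333

h = (4 − 0)/8 = 0.5.
Nodes x₀,…,x₈ = 0, 0.5, 1, 1.5, 2, 2.5, 3, 3.5, 4.
f(x) = -3x⁴ + 4x³ - x² - 3x + 2: f₀=2, f₁=0.5625, f₂=-1, f₃=-6.4375, f₄=-24, f₅=-66.4375, f₆=-151, f₇=-299.4375, f₈=-538.
(h/3)·[f₀ + 4f₁ + 2f₂ + 4f₃ + 2f₄ + 4f₅ + 2f₆ + 4f₇ + f₈] = 0.166667·(-2375) = -395.8333.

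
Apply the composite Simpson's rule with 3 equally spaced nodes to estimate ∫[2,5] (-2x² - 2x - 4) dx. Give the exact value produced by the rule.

-111

h = (5 − 2)/2 = 1.5.
Nodes x₀,…,x₂ = 2, 3.5, 5.
f(x) = -2x² - 2x - 4: f₀=-16, f₁=-35.5, f₂=-64.
(h/3)·[f₀ + 4f₁ + f₂] = 0.5·(-222) = -111.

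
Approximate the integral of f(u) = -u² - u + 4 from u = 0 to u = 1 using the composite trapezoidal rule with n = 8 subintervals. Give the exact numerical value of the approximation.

3.1640625

h = (1 − 0)/8 = 0.125.
Nodes u₀,…,u₈ = 0, 0.125, 0.25, 0.375, 0.5, 0.625, 0.75, 0.875, 1.
f(u) = -u² - u + 4: f₀=4, f₁=3.859375, f₂=3.6875, f₃=3.484375, f₄=3.25, f₅=2.984375, f₆=2.6875, f₇=2.359375, f₈=2.
(h/2)·[f₀ + 2f₁ + 2f₂ + 2f₃ + 2f₄ + 2f₅ + 2f₆ + 2f₇ + f₈] = 0.0625·(50.625) = 3.1640625.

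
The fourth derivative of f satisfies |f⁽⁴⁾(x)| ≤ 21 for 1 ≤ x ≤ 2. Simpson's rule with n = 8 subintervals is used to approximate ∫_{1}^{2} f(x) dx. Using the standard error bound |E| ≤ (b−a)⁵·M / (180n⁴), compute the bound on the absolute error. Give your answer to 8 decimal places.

0.00002848

|E| ≤ (1)⁵·21 / (180·8⁴) = 21/737280 = 0.00002848.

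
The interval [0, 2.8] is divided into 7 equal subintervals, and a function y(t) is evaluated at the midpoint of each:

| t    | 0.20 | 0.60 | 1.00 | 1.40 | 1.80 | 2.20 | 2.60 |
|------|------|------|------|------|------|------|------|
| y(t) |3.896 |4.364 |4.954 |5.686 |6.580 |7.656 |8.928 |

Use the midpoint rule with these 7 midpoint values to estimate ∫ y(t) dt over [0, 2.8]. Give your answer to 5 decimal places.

h = 0.4, n = 7.
h·[y(m₁) + y(m₂) + y(m₃) + y(m₄) + y(m₅) + y(m₆) + y(m₇)] = 0.4·(42.064) = 16.82560.

16.82560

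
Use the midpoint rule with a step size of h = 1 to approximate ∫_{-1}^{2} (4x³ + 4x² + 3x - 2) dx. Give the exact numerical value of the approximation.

23

h = (2 − (-1))/3 = 1.
Midpoints m₁,…,m₃ = -0.5, 0.5, 1.5.
f(m₁)=-3, f(m₂)=1, f(m₃)=25.
h·[f(m₁) + f(m₂) + f(m₃)] = 1·(23) = 23.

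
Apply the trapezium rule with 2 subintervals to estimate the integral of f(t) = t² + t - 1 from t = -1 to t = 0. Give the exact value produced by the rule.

h = (0 − (-1))/2 = 0.5.
Nodes t₀,…,t₂ = -1, -0.5, 0.
f(t) = t² + t - 1: f₀=-1, f₁=-1.25, f₂=-1.
(h/2)·[f₀ + 2f₁ + f₂] = 0.25·(-4.5) = -1.125.

-1.125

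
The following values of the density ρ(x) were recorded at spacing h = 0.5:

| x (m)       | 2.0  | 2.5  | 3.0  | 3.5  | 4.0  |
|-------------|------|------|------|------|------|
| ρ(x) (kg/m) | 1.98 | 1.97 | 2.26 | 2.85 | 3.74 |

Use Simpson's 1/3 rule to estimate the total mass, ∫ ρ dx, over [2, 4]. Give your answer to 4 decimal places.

4.9200

h = 0.5, n = 4.
(h/3)·[y₀ + 4y₁ + 2y₂ + 4y₃ + y₄] = 0.166667·(29.52) = 4.9200.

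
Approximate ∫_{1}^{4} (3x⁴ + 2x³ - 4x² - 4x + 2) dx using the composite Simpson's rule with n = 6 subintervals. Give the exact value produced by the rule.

633.375

h = (4 − 1)/6 = 0.5.
Nodes x₀,…,x₆ = 1, 1.5, 2, 2.5, 3, 3.5, 4.
f(x) = 3x⁴ + 2x³ - 4x² - 4x + 2: f₀=-1, f₁=8.9375, f₂=42, f₃=115.4375, f₄=251, f₅=474.9375, f₆=818.
(h/3)·[f₀ + 4f₁ + 2f₂ + 4f₃ + 2f₄ + 4f₅ + f₆] = 0.166667·(3800.25) = 633.375.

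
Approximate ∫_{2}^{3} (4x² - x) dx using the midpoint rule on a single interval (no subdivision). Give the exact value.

22.5

M = (b−a)·f(2.5) = 1·(22.5) = 22.5.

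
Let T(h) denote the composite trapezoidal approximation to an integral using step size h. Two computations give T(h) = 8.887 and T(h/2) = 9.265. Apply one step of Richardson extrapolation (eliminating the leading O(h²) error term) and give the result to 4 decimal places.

9.3910

R = (4·T(h/2) − T(h)) / 3 = (4·9.265 − 8.887)/3 = (28.173)/3 = 9.3910.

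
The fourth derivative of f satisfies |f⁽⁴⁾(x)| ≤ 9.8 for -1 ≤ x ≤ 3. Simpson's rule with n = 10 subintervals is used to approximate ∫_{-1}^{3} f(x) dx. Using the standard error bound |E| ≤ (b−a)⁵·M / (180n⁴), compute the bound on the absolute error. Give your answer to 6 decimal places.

0.005575

|E| ≤ (4)⁵·9.8 / (180·10⁴) = 10035.2/1800000 = 0.005575.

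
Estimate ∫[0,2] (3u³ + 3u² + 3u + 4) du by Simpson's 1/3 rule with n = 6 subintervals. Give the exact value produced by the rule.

h = (2 − 0)/6 = 0.333333.
Nodes u₀,…,u₆ = 0, 0.333333, 0.666667, 1, 1.333333, 1.666667, 2.
f(u) = 3u³ + 3u² + 3u + 4: f₀=4, f₁=5.444444, f₂=8.222222, f₃=13, f₄=20.444444, f₅=31.222222, f₆=46.
(h/3)·[f₀ + 4f₁ + 2f₂ + 4f₃ + 2f₄ + 4f₅ + f₆] = 0.111111·(306) = 34.

34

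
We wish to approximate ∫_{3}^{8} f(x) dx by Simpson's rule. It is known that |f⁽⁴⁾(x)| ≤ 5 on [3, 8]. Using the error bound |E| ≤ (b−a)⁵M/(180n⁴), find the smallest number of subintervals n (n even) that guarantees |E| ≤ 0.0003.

Need 15625/(180n⁴) ≤ 0.0003.
n⁴ ≥ 15625/(180·0.0003) = 289352 ⇒ n ≥ 23.1930, so the smallest even n is 24. (n must be even for Simpson's rule.)

24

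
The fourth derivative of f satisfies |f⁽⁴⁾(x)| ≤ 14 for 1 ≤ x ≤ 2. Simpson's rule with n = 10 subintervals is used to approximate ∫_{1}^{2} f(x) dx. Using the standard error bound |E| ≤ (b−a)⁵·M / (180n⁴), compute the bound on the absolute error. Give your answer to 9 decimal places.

0.000007778

|E| ≤ (1)⁵·14 / (180·10⁴) = 14/1800000 = 0.000007778.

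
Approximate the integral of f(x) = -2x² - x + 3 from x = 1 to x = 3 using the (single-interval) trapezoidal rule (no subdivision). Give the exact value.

T = (b−a)/2 · [f(1) + f(3)] = 1·[0 + (-18)] = -18.

-18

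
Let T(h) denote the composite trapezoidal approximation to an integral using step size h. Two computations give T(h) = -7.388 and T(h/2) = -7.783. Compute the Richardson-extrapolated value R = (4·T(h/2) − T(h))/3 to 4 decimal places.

R = (4·T(h/2) − T(h)) / 3 = (4·(-7.783) − (-7.388))/3 = (-23.744)/3 = -7.9147.

-7.9147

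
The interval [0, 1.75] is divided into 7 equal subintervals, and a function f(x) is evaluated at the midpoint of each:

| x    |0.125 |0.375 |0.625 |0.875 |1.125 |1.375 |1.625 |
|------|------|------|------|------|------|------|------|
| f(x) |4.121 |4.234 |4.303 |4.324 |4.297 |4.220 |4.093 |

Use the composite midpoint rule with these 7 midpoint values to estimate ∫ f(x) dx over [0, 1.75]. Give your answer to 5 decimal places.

h = 0.25, n = 7.
h·[y(m₁) + y(m₂) + y(m₃) + y(m₄) + y(m₅) + y(m₆) + y(m₇)] = 0.25·(29.592) = 7.39800.

7.39800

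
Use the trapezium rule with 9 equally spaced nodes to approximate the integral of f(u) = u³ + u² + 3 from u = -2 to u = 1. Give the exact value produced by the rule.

8.21484375

h = (1 − (-2))/8 = 0.375.
Nodes u₀,…,u₈ = -2, -1.625, -1.25, -0.875, -0.5, -0.125, 0.25, 0.625, 1.
f(u) = u³ + u² + 3: f₀=-1, f₁=1.349609375, f₂=2.609375, f₃=3.095703125, f₄=3.125, f₅=3.013671875, f₆=3.078125, f₇=3.634765625, f₈=5.
(h/2)·[f₀ + 2f₁ + 2f₂ + 2f₃ + 2f₄ + 2f₅ + 2f₆ + 2f₇ + f₈] = 0.1875·(43.8125) = 8.21484375.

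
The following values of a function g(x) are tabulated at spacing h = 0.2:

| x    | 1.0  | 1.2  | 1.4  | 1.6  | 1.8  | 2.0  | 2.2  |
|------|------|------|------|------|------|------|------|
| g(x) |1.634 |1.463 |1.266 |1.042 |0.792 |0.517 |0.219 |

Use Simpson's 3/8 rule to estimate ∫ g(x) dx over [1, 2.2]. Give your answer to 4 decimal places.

h = 0.2, n = 6.
(3h/8)·[y₀ + 3y₁ + 3y₂ + 2y₃ + 3y₄ + 3y₅ + y₆] = 0.075·(16.051) = 1.2038.

1.2038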